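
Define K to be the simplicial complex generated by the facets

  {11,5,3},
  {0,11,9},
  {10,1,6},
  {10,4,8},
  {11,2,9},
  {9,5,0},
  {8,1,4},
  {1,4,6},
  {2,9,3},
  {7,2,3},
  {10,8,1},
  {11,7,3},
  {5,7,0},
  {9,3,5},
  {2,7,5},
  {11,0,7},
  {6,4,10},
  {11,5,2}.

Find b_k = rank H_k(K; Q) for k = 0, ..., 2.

b_0 = 2, b_1 = 0, b_2 = 1.

Fix the vertex order 0 < 1 < 2 < 3 < 4 < 5 < 6 < 7 < 8 < 9 < 10 < 11 and write every simplex with vertices in increasing order. Then dim K = 2 and the simplices of K are:

  0-simplices (12): [0], [1], [2], [3], [4], [5], [6], [7], [8], [9], [10], [11]
  1-simplices (27): (27 of them)
  2-simplices (18): (18 of them)

giving chain groups C_0 ≅ Z^12, C_1 ≅ Z^27, C_2 ≅ Z^18.

Boundary ∂_1: C_1 → C_0 is given by ∂[p,q] = [q] − [p]. For instance
  ∂[0,11] = [11] − [0].
This gives a 12×27 integer matrix of rank 10; reducing to Smith normal form yields diagonal entries (1,1,1,1,1,1,1,1,1,1).

∂_2: C_2 → C_1 acts by ∂[p,q,r] = [q,r] − [p,r] + [p,q]. For instance
  ∂[2,3,9] = [3,9] − [2,9] + [2,3],
  ∂[2,9,11] = [9,11] − [2,11] + [2,9].
This gives a 27×18 integer matrix of rank 17; reducing to Smith normal form yields diagonal entries (1,1,1,1,1,1,1,1,1,1,1,1,1,1,1,1,2).

Reading off H_k = ker ∂_k / im ∂_{k+1}:

  H_0: rank C_0 − rank ∂_1 = 12 − 10 = 2, and the invariant factors of ∂_1 are all 1, so H_0 ≅ Z^2.
  H_1: rank ker ∂_1 − rank ∂_2 = (27 − 10) − 17 = 0, and ∂_2 has invariant factor 2 > 1, so H_1 ≅ Z/2Z.
  H_2: rank ker ∂_2 − rank ∂_3 = (18 − 17) − 0 = 1, and there is no ∂_3, so H_2 ≅ Z.

As a check, the Euler characteristic is 12 − 27 + 18 = 3, which agrees with 2 − 0 + 1 = 3.
(K is a triangulation of the disjoint union of the 2-sphere S^2 and the real projective plane RP^2.)

Hence the Betti numbers are b_0 = 2, b_1 = 0, b_2 = 1.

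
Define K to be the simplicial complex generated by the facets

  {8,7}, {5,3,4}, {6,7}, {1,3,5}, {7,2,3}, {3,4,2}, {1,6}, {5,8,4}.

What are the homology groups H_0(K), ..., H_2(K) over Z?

H_0 ≅ Z,  H_1 ≅ Z^2,  H_2 = 0.

We work with the vertex ordering 1 < 2 < 3 < 4 < 5 < 6 < 7 < 8. The simplices of K, each written with vertices in increasing order, are:

  0-simplices (8): [1], [2], [3], [4], [5], [6], [7], [8]
  1-simplices (14): [1,3], [1,5], [1,6], [2,3], [2,4], [2,7], [3,4], [3,5], [3,7], [4,5], [4,8], [5,8], [6,7], [7,8]
  2-simplices (5): [1,3,5], [2,3,4], [2,3,7], [3,4,5], [4,5,8]

Hence C_0 ≅ Z^8, C_1 ≅ Z^14, C_2 ≅ Z^5.

The boundary map ∂_1: C_1 → C_0 is given by ∂[p,q] = [q] − [p].
As a 8×14 matrix over Z this has rank 7, with invariant factors (1,1,1,1,1,1,1).

The boundary map ∂_2: C_2 → C_1 maps a triangle to the signed sum of its edges. For instance
  ∂[3,4,5] = [4,5] − [3,5] + [3,4],
  ∂[1,3,5] = [3,5] − [1,5] + [1,3].
As a 14×5 matrix over Z this has rank 5, with invariant factors (1,1,1,1,1).

Computing H_k = (kernel of ∂_k) / (image of ∂_{k+1}):

  H_0: rank C_0 − rank ∂_1 = 8 − 7 = 1, and the invariant factors of ∂_1 are all 1, so H_0 ≅ Z.
  H_1: rank ker ∂_1 − rank ∂_2 = (14 − 7) − 5 = 2, and the invariant factors of ∂_2 are all 1, so H_1 ≅ Z^2.
  H_2: rank ker ∂_2 − rank ∂_3 = (5 − 5) − 0 = 0, and there is no ∂_3, so H_2 ≅ 0.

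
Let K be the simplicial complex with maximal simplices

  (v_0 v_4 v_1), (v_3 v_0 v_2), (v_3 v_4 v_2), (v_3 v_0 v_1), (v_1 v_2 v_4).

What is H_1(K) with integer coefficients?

H_1 = Z.

K has 5 vertices, 10 edges, 5 triangles.
rank ∂_1 = 4, rank ∂_2 = 5 ⇒ b_1 = 10 − 4 − 5 = 1; all invariant factors of ∂_2 are 1 so no torsion. So H_1 ≅ Z.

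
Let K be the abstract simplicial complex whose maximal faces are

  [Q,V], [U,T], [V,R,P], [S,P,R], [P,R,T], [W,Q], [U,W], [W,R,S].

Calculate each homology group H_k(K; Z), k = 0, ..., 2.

Take the total order P < Q < R < S < T < U < V < W on the vertex set. Then K (dimension 2) consists of the simplices:

  0-simplices (8): P, Q, R, S, T, U, V, W
  1-simplices (13): PR, PS, PT, PV, QV, QW, RS, RT, RV, RW, SW, TU, UW
  2-simplices (4): PRS, PRT, PRV, RSW

giving chain groups C_0 ≅ Z^8, C_1 ≅ Z^13, C_2 ≅ Z^4.

The boundary map ∂_1: C_1 → C_0 sends each edge [p,q] (with p < q) to q − p. For instance
  ∂RT = T − R.
The resulting 8×13 matrix has rank 7, and its Smith normal form has invariant factors (1,1,1,1,1,1,1).

Boundary ∂_2: C_2 → C_1 sends each 2-simplex [p,q,r] to [q,r] − [p,r] + [p,q]. For instance
  ∂PRV = RV − PV + PR,
  ∂PRT = RT − PT + PR.
The resulting 13×4 matrix has rank 4, and its Smith normal form has invariant factors (1,1,1,1).

Now H_k = ker ∂_k / im ∂_{k+1}, so:

  H_0: rank C_0 − rank ∂_1 = 8 − 7 = 1, and the invariant factors of ∂_1 are all 1, so H_0 = Z.
  H_1: rank ker ∂_1 − rank ∂_2 = (13 − 7) − 4 = 2, and the invariant factors of ∂_2 are all 1, so H_1 = Z^2.
  H_2: rank ker ∂_2 − rank ∂_3 = (4 − 4) − 0 = 0, and there is no ∂_3, so H_2 = 0.

H_0 = Z,  H_1 = Z^2,  H_2 = 0.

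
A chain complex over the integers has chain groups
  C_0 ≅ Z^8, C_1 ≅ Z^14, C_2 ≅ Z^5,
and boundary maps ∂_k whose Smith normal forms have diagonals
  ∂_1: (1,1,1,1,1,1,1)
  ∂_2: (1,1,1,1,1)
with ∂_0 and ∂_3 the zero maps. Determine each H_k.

H_0: b_0 = 8 − 0 − 7 = 1; torsion from ∂_1 factors > 1: none. So H_0 = Z.
H_1: b_1 = 14 − 7 − 5 = 2; torsion from ∂_2 factors > 1: none. So H_1 = Z^2.
H_2: b_2 = 5 − 5 − 0 = 0; torsion from ∂_3 factors > 1: none. So H_2 = 0.

H_0 = Z,  H_1 = Z^2,  H_2 = 0.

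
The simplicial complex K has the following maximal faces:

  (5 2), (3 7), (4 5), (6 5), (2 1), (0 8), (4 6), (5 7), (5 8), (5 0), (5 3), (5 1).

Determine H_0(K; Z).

We work with the vertex ordering 0 < 1 < 2 < 3 < 4 < 5 < 6 < 7 < 8. The simplices of K, each written with vertices in increasing order, are:

  0-simplices (9): [0], [1], [2], [3], [4], [5], [6], [7], [8]
  1-simplices (12): [0,5], [0,8], [1,2], [1,5], [2,5], [3,5], [3,7], [4,5], [4,6], [5,6], [5,7], [5,8]

so the chain groups are C_0 ≅ Z^9, C_1 ≅ Z^12.

Boundary ∂_1: C_1 → C_0 is given by ∂[p,q] = [q] − [p].
As a 9×12 matrix over Z this has rank 8, with invariant factors (1,1,1,1,1,1,1,1).

Now H_k = ker ∂_k / im ∂_{k+1}, so:

  H_0: rank C_0 − rank ∂_1 = 9 − 8 = 1, and the invariant factors of ∂_1 are all 1, so H_0 ≅ Z.

H_0 ≅ Z.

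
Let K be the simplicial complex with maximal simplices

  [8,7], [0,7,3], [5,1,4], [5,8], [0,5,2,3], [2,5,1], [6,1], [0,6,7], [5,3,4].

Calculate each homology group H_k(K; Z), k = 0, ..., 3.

We work with the vertex ordering 0 < 1 < 2 < 3 < 4 < 5 < 6 < 7 < 8. The simplices of K, each written with vertices in increasing order, are:

  0-simplices (9): [0], [1], [2], [3], [4], [5], [6], [7], [8]
  1-simplices (18): [0,2], [0,3], [0,5], [0,6], [0,7], [1,2], [1,4], [1,5], [1,6], [2,3], [2,5], [3,4], [3,5], [3,7], [4,5], [5,8], [6,7], [7,8]
  2-simplices (9): [0,2,3], [0,2,5], [0,3,5], [0,3,7], [0,6,7], [1,2,5], [1,4,5], [2,3,5], [3,4,5]
  3-simplices (1): [0,2,3,5]

so the chain groups are C_0 ≅ Z^9, C_1 ≅ Z^18, C_2 ≅ Z^9, C_3 ≅ Z^1.

Boundary ∂_1: C_1 → C_0 is given by ∂[p,q] = [q] − [p].
This gives a 9×18 integer matrix of rank 8; reducing to Smith normal form yields diagonal entries (1,1,1,1,1,1,1,1).

The boundary map ∂_2: C_2 → C_1 acts by ∂[p,q,r] = [q,r] − [p,r] + [p,q]. For instance
  ∂[0,3,5] = [3,5] − [0,5] + [0,3],
  ∂[1,4,5] = [4,5] − [1,5] + [1,4].
The 18×9 boundary matrix has rank 8 and Smith normal form diag(1,1,1,1,1,1,1,1).

Boundary ∂_3: C_3 → C_2 sends each 3-simplex σ to the alternating sum Σ_i (−1)^i (σ with its i-th vertex removed). For instance
  ∂[0,2,3,5] = [2,3,5] − [0,3,5] + [0,2,5] − [0,2,3].
As a 9×1 matrix over Z this has rank 1, with invariant factors (1).

Reading off H_k = ker ∂_k / im ∂_{k+1}:

  H_0: rank C_0 − rank ∂_1 = 9 − 8 = 1, and the invariant factors of ∂_1 are all 1, so H_0 = Z.
  H_1: rank ker ∂_1 − rank ∂_2 = (18 − 8) − 8 = 2, and the invariant factors of ∂_2 are all 1, so H_1 = Z^2.
  H_2: rank ker ∂_2 − rank ∂_3 = (9 − 8) − 1 = 0, and the invariant factors of ∂_3 are all 1, so H_2 = 0.
  H_3: rank ker ∂_3 − rank ∂_4 = (1 − 1) − 0 = 0, and there is no ∂_4, so H_3 = 0.

H_0 ≅ Z,  H_1 ≅ Z^2,  H_2 = 0,  H_3 = 0.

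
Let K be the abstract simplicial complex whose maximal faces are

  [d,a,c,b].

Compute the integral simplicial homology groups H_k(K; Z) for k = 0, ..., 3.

K has 4 vertices, 6 edges, 4 triangles, 1 3-simplex.
rank ∂_0 = 0, rank ∂_1 = 3 ⇒ b_0 = 4 − 0 − 3 = 1; all invariant factors of ∂_1 are 1 so no torsion. So H_0 ≅ Z.
rank ∂_1 = 3, rank ∂_2 = 3 ⇒ b_1 = 6 − 3 − 3 = 0; all invariant factors of ∂_2 are 1 so no torsion. So H_1 ≅ 0.
rank ∂_2 = 3, rank ∂_3 = 1 ⇒ b_2 = 4 − 3 − 1 = 0; all invariant factors of ∂_3 are 1 so no torsion. So H_2 ≅ 0.
rank ∂_3 = 1, rank ∂_4 = 0 ⇒ b_3 = 1 − 1 − 0 = 0. So H_3 ≅ 0.

H_0 ≅ Z,  H_1 = 0,  H_2 = 0,  H_3 = 0.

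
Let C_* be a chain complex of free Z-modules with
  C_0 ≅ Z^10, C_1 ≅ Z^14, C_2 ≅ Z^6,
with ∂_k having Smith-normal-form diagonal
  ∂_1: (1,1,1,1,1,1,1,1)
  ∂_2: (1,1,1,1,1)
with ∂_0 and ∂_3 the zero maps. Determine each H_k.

H_0: b_0 = 10 − 0 − 8 = 2; torsion from ∂_1 factors > 1: none. So H_0 ≅ Z^2.
H_1: b_1 = 14 − 8 − 5 = 1; torsion from ∂_2 factors > 1: none. So H_1 ≅ Z.
H_2: b_2 = 6 − 5 − 0 = 1; torsion from ∂_3 factors > 1: none. So H_2 ≅ Z.

H_0 ≅ Z^2,  H_1 ≅ Z,  H_2 ≅ Z.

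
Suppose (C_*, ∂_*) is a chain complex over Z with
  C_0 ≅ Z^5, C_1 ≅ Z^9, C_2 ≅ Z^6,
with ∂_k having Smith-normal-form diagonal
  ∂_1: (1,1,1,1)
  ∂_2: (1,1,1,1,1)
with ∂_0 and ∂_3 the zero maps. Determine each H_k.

H_0: b_0 = 5 − 0 − 4 = 1; torsion from ∂_1 factors > 1: none. So H_0 ≅ Z.
H_1: b_1 = 9 − 4 − 5 = 0; torsion from ∂_2 factors > 1: none. So H_1 ≅ 0.
H_2: b_2 = 6 − 5 − 0 = 1; torsion from ∂_3 factors > 1: none. So H_2 ≅ Z.

H_0 ≅ Z,  H_1 = 0,  H_2 ≅ Z.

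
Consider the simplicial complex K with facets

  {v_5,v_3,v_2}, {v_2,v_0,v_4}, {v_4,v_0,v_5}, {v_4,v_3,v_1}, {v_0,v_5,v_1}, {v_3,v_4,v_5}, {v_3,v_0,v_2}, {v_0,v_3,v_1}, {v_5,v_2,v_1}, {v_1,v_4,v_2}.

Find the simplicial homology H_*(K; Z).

We work with the vertex ordering v_0 < v_1 < v_2 < v_3 < v_4 < v_5. The simplices of K, each written with vertices in increasing order, are:

  0-simplices (6): [v_0], [v_1], [v_2], [v_3], [v_4], [v_5]
  1-simplices (15): (15 of them)
  2-simplices (10): [v_0,v_1,v_3], [v_0,v_1,v_5], [v_0,v_2,v_3], [v_0,v_2,v_4], [v_0,v_4,v_5], [v_1,v_2,v_4], [v_1,v_2,v_5], [v_1,v_3,v_4], [v_2,v_3,v_5], [v_3,v_4,v_5]

Hence C_0 ≅ Z^6, C_1 ≅ Z^15, C_2 ≅ Z^10.

The boundary map ∂_1: C_1 → C_0 maps an edge to its endpoints' difference, ∂[p,q] = q − p.
The 6×15 boundary matrix has rank 5 and Smith normal form diag(1,1,1,1,1).

Boundary ∂_2: C_2 → C_1 maps a triangle to the signed sum of its edges. For instance
  ∂[v_1,v_2,v_4] = [v_2,v_4] − [v_1,v_4] + [v_1,v_2],
  ∂[v_0,v_4,v_5] = [v_4,v_5] − [v_0,v_5] + [v_0,v_4].
As a 15×10 matrix over Z this has rank 10, with invariant factors (1,1,1,1,1,1,1,1,1,2).

From H_k ≅ ker(∂_k) / im(∂_{k+1}) we obtain:

  H_0: rank C_0 − rank ∂_1 = 6 − 5 = 1, and the invariant factors of ∂_1 are all 1, so H_0 ≅ Z.
  H_1: rank ker ∂_1 − rank ∂_2 = (15 − 5) − 10 = 0, and ∂_2 has invariant factor 2 > 1, so H_1 ≅ Z/2Z.
  H_2: rank ker ∂_2 − rank ∂_3 = (10 − 10) − 0 = 0, and there is no ∂_3, so H_2 ≅ 0.

As a check, the Euler characteristic is 6 − 15 + 10 = 1, which agrees with 1 − 0 + 0 = 1.

H_0 = Z,  H_1 = Z/2Z,  H_2 = 0.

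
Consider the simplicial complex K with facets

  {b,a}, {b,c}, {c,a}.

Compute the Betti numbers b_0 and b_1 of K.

We work with the vertex ordering a < b < c. The simplices of K, each written with vertices in increasing order, are:

  0-simplices (3): a, b, c
  1-simplices (3): ab, ac, bc

Hence C_0 ≅ Z^3, C_1 ≅ Z^3.

The boundary map ∂_1: C_1 → C_0 is given by ∂[p,q] = [q] − [p].
This gives a 3×3 integer matrix of rank 2; reducing to Smith normal form yields diagonal entries (1,1).

Now H_k = ker ∂_k / im ∂_{k+1}, so:

  H_0: rank C_0 − rank ∂_1 = 3 − 2 = 1, and the invariant factors of ∂_1 are all 1, so H_0 = Z.
  H_1: rank ker ∂_1 − rank ∂_2 = (3 − 2) − 0 = 1, and there is no ∂_2, so H_1 = Z.

Hence the Betti numbers are b_0 = 1, b_1 = 1.

b_0 = 1, b_1 = 1.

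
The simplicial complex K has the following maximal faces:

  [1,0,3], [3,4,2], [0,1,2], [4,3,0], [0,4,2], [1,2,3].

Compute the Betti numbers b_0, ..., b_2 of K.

b_0 = 1, b_1 = 0, b_2 = 1.

Fix the vertex order 0 < 1 < 2 < 3 < 4 and write every simplex with vertices in increasing order. Then dim K = 2 and the simplices of K are:

  0-simplices (5): [0], [1], [2], [3], [4]
  1-simplices (9): [0,1], [0,2], [0,3], [0,4], [1,2], [1,3], [2,3], [2,4], [3,4]
  2-simplices (6): [0,1,2], [0,1,3], [0,2,4], [0,3,4], [1,2,3], [2,3,4]

Hence C_0 ≅ Z^5, C_1 ≅ Z^9, C_2 ≅ Z^6.

∂_1: C_1 → C_0 is given by ∂[p,q] = [q] − [p].
As a 5×9 matrix over Z this has rank 4, with invariant factors (1,1,1,1).

Boundary ∂_2: C_2 → C_1 sends each 2-simplex [p,q,r] to [q,r] − [p,r] + [p,q]. For instance
  ∂[0,1,3] = [1,3] − [0,3] + [0,1],
  ∂[2,3,4] = [3,4] − [2,4] + [2,3].
As a 9×6 matrix over Z this has rank 5, with invariant factors (1,1,1,1,1).

Computing H_k = (kernel of ∂_k) / (image of ∂_{k+1}):

  H_0: rank C_0 − rank ∂_1 = 5 − 4 = 1, and the invariant factors of ∂_1 are all 1, so H_0 ≅ Z.
  H_1: rank ker ∂_1 − rank ∂_2 = (9 − 4) − 5 = 0, and the invariant factors of ∂_2 are all 1, so H_1 ≅ 0.
  H_2: rank ker ∂_2 − rank ∂_3 = (6 − 5) − 0 = 1, and there is no ∂_3, so H_2 ≅ Z.

(K is a triangulation of the 2-sphere S^2.)

Hence the Betti numbers are b_0 = 1, b_1 = 0, b_2 = 1.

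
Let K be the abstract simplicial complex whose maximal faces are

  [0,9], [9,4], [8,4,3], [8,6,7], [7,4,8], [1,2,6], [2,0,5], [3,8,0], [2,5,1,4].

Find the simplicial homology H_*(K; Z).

H_0 = Z,  H_1 = Z^3,  H_2 = 0,  H_3 = 0.

Order the vertices as 0 < 1 < 2 < 3 < 4 < 5 < 6 < 7 < 8 < 9. Listing each simplex with vertices in this order, K has dimension 3 with simplices:

  0-simplices (10): [0], [1], [2], [3], [4], [5], [6], [7], [8], [9]
  1-simplices (21): [0,2], [0,3], [0,5], [0,8], [0,9], [1,2], [1,4], [1,5], [1,6], [2,4], [2,5], [2,6], [3,4], [3,8], [4,5], [4,7], [4,8], [4,9], [6,7], [6,8], [7,8]
  2-simplices (10): [0,2,5], [0,3,8], [1,2,4], [1,2,5], [1,2,6], [1,4,5], [2,4,5], [3,4,8], [4,7,8], [6,7,8]
  3-simplices (1): [1,2,4,5]

giving chain groups C_0 ≅ Z^10, C_1 ≅ Z^21, C_2 ≅ Z^10, C_3 ≅ Z^1.

∂_1: C_1 → C_0 maps an edge to its endpoints' difference, ∂[p,q] = q − p.
The 10×21 boundary matrix has rank 9 and Smith normal form diag(1,1,1,1,1,1,1,1,1).

Boundary ∂_2: C_2 → C_1 acts by ∂[p,q,r] = [q,r] − [p,r] + [p,q]. For instance
  ∂[1,2,5] = [2,5] − [1,5] + [1,2],
  ∂[4,7,8] = [7,8] − [4,8] + [4,7].
As a 21×10 matrix over Z this has rank 9, with invariant factors (1,1,1,1,1,1,1,1,1).

The boundary map ∂_3: C_3 → C_2 sends each 3-simplex σ to the alternating sum Σ_i (−1)^i (σ with its i-th vertex removed). For instance
  ∂[1,2,4,5] = [2,4,5] − [1,4,5] + [1,2,5] − [1,2,4].
The 10×1 boundary matrix has rank 1 and Smith normal form diag(1).

Computing H_k = (kernel of ∂_k) / (image of ∂_{k+1}):

  H_0: rank C_0 − rank ∂_1 = 10 − 9 = 1, and the invariant factors of ∂_1 are all 1, so H_0 ≅ Z.
  H_1: rank ker ∂_1 − rank ∂_2 = (21 − 9) − 9 = 3, and the invariant factors of ∂_2 are all 1, so H_1 ≅ Z^3.
  H_2: rank ker ∂_2 − rank ∂_3 = (10 − 9) − 1 = 0, and the invariant factors of ∂_3 are all 1, so H_2 ≅ 0.
  H_3: rank ker ∂_3 − rank ∂_4 = (1 − 1) − 0 = 0, and there is no ∂_4, so H_3 ≅ 0.

As a check, the Euler characteristic is 10 − 21 + 10 − 1 = -2, which agrees with 1 − 3 + 0 − 0 = -2.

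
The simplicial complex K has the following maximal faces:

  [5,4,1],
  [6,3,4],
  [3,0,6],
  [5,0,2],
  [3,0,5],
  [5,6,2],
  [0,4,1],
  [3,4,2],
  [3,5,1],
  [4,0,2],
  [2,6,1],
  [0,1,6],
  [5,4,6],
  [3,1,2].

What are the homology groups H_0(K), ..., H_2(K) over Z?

K has 7 vertices, 21 edges, 14 triangles.
rank ∂_0 = 0, rank ∂_1 = 6 ⇒ b_0 = 7 − 0 − 6 = 1; all invariant factors of ∂_1 are 1 so no torsion. So H_0 = Z.
rank ∂_1 = 6, rank ∂_2 = 13 ⇒ b_1 = 21 − 6 − 13 = 2; all invariant factors of ∂_2 are 1 so no torsion. So H_1 = Z^2.
rank ∂_2 = 13, rank ∂_3 = 0 ⇒ b_2 = 14 − 13 − 0 = 1. So H_2 = Z.

H_0 ≅ Z,  H_1 ≅ Z^2,  H_2 ≅ Z.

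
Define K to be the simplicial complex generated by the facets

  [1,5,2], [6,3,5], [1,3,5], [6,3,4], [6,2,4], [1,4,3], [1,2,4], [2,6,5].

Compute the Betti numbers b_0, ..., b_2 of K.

Take the total order 1 < 2 < 3 < 4 < 5 < 6 on the vertex set. Then K (dimension 2) consists of the simplices:

  0-simplices (6): [1], [2], [3], [4], [5], [6]
  1-simplices (12): [1,2], [1,3], [1,4], [1,5], [2,4], [2,5], [2,6], [3,4], [3,5], [3,6], [4,6], [5,6]
  2-simplices (8): [1,2,4], [1,2,5], [1,3,4], [1,3,5], [2,4,6], [2,5,6], [3,4,6], [3,5,6]

Hence C_0 ≅ Z^6, C_1 ≅ Z^12, C_2 ≅ Z^8.

The boundary map ∂_1: C_1 → C_0 sends each edge [p,q] (with p < q) to q − p.
As a 6×12 matrix over Z this has rank 5, with invariant factors (1,1,1,1,1).

∂_2: C_2 → C_1 acts by ∂[p,q,r] = [q,r] − [p,r] + [p,q]. For instance
  ∂[1,3,4] = [3,4] − [1,4] + [1,3],
  ∂[2,5,6] = [5,6] − [2,6] + [2,5].
The resulting 12×8 matrix has rank 7, and its Smith normal form has invariant factors (1,1,1,1,1,1,1).

Reading off H_k = ker ∂_k / im ∂_{k+1}:

  H_0: rank C_0 − rank ∂_1 = 6 − 5 = 1, and the invariant factors of ∂_1 are all 1, so H_0 ≅ Z.
  H_1: rank ker ∂_1 − rank ∂_2 = (12 − 5) − 7 = 0, and the invariant factors of ∂_2 are all 1, so H_1 ≅ 0.
  H_2: rank ker ∂_2 − rank ∂_3 = (8 − 7) − 0 = 1, and there is no ∂_3, so H_2 ≅ Z.

(K is a triangulation of the 2-sphere S^2.)

Hence the Betti numbers are b_0 = 1, b_1 = 0, b_2 = 1.

b_0 = 1, b_1 = 0, b_2 = 1.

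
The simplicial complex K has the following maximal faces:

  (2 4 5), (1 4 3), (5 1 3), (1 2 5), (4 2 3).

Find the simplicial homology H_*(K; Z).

K has 5 vertices, 10 edges, 5 triangles.
rank ∂_0 = 0, rank ∂_1 = 4 ⇒ b_0 = 5 − 0 − 4 = 1; all invariant factors of ∂_1 are 1 so no torsion. So H_0 ≅ Z.
rank ∂_1 = 4, rank ∂_2 = 5 ⇒ b_1 = 10 − 4 − 5 = 1; all invariant factors of ∂_2 are 1 so no torsion. So H_1 ≅ Z.
rank ∂_2 = 5, rank ∂_3 = 0 ⇒ b_2 = 5 − 5 − 0 = 0. So H_2 ≅ 0.

H_0 = Z,  H_1 = Z,  H_2 = 0.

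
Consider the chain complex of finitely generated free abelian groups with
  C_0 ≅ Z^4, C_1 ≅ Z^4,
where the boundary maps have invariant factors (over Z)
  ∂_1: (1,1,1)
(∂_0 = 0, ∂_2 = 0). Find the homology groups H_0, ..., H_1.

H_0 = Z,  H_1 = Z.

H_0: b_0 = 4 − 0 − 3 = 1; torsion from ∂_1 factors > 1: none. So H_0 = Z.
H_1: b_1 = 4 − 3 − 0 = 1; torsion from ∂_2 factors > 1: none. So H_1 = Z.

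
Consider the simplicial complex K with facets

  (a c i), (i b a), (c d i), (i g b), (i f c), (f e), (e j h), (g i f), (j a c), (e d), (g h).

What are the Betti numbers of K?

Take the total order a < b < c < d < e < f < g < h < i < j on the vertex set. Then K (dimension 2) consists of the simplices:

  0-simplices (10): a, b, c, d, e, f, g, h, i, j
  1-simplices (20): ab, ac, ai, aj, bg, bi, cd, cf, ci, cj, de, di, ef, eh, ej, fg, fi, gh, gi, hj
  2-simplices (8): abi, aci, acj, bgi, cdi, cfi, ehj, fgi

so the chain groups are C_0 ≅ Z^10, C_1 ≅ Z^20, C_2 ≅ Z^8.

Boundary ∂_1: C_1 → C_0 is given by ∂[p,q] = [q] − [p]. For instance
  ∂ac = c − a.
As a 10×20 matrix over Z this has rank 9, with invariant factors (1,1,1,1,1,1,1,1,1).

Boundary ∂_2: C_2 → C_1 sends each 2-simplex [p,q,r] to [q,r] − [p,r] + [p,q]. For instance
  ∂ehj = hj − ej + eh,
  ∂cdi = di − ci + cd.
The 20×8 boundary matrix has rank 8 and Smith normal form diag(1,1,1,1,1,1,1,1).

From H_k ≅ ker(∂_k) / im(∂_{k+1}) we obtain:

  H_0: rank C_0 − rank ∂_1 = 10 − 9 = 1, and the invariant factors of ∂_1 are all 1, so H_0 ≅ Z.
  H_1: rank ker ∂_1 − rank ∂_2 = (20 − 9) − 8 = 3, and the invariant factors of ∂_2 are all 1, so H_1 ≅ Z^3.
  H_2: rank ker ∂_2 − rank ∂_3 = (8 − 8) − 0 = 0, and there is no ∂_3, so H_2 ≅ 0.

As a check, the Euler characteristic is 10 − 20 + 8 = -2, which agrees with 1 − 3 + 0 = -2.

Hence the Betti numbers are b_0 = 1, b_1 = 3, b_2 = 0.

b_0 = 1, b_1 = 3, b_2 = 0.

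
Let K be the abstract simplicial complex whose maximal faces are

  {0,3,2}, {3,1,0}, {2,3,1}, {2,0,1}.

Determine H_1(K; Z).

H_1 ≅ 0.

Fix the vertex order 0 < 1 < 2 < 3 and write every simplex with vertices in increasing order. Then dim K = 2 and the simplices of K are:

  0-simplices (4): [0], [1], [2], [3]
  1-simplices (6): [0,1], [0,2], [0,3], [1,2], [1,3], [2,3]
  2-simplices (4): [0,1,2], [0,1,3], [0,2,3], [1,2,3]

Hence C_0 ≅ Z^4, C_1 ≅ Z^6, C_2 ≅ Z^4.

∂_1: C_1 → C_0 sends each edge [p,q] (with p < q) to q − p. For instance
  ∂[0,3] = [3] − [0].
This gives a 4×6 integer matrix of rank 3; reducing to Smith normal form yields diagonal entries (1,1,1).

The boundary map ∂_2: C_2 → C_1 maps a triangle to the signed sum of its edges. For instance
  ∂[1,2,3] = [2,3] − [1,3] + [1,2],
  ∂[0,2,3] = [2,3] − [0,3] + [0,2].
The 6×4 boundary matrix has rank 3 and Smith normal form diag(1,1,1).

Computing H_k = (kernel of ∂_k) / (image of ∂_{k+1}):

  H_1: rank ker ∂_1 − rank ∂_2 = (6 − 3) − 3 = 0, and the invariant factors of ∂_2 are all 1, so H_1 = 0.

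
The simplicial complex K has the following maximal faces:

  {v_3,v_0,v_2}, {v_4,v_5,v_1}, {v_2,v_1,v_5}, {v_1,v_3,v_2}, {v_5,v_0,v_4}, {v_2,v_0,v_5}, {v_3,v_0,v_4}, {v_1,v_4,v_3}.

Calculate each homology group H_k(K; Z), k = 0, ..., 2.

H_0 = Z,  H_1 = 0,  H_2 = Z.

Fix the vertex order v_0 < v_1 < v_2 < v_3 < v_4 < v_5 and write every simplex with vertices in increasing order. Then dim K = 2 and the simplices of K are:

  0-simplices (6): [v_0], [v_1], [v_2], [v_3], [v_4], [v_5]
  1-simplices (12): [v_0,v_2], [v_0,v_3], [v_0,v_4], [v_0,v_5], [v_1,v_2], [v_1,v_3], [v_1,v_4], [v_1,v_5], [v_2,v_3], [v_2,v_5], [v_3,v_4], [v_4,v_5]
  2-simplices (8): [v_0,v_2,v_3], [v_0,v_2,v_5], [v_0,v_3,v_4], [v_0,v_4,v_5], [v_1,v_2,v_3], [v_1,v_2,v_5], [v_1,v_3,v_4], [v_1,v_4,v_5]

giving chain groups C_0 ≅ Z^6, C_1 ≅ Z^12, C_2 ≅ Z^8.

Boundary ∂_1: C_1 → C_0 maps an edge to its endpoints' difference, ∂[p,q] = q − p.
The resulting 6×12 matrix has rank 5, and its Smith normal form has invariant factors (1,1,1,1,1).

∂_2: C_2 → C_1 acts by ∂[p,q,r] = [q,r] − [p,r] + [p,q]. For instance
  ∂[v_0,v_2,v_3] = [v_2,v_3] − [v_0,v_3] + [v_0,v_2],
  ∂[v_0,v_3,v_4] = [v_3,v_4] − [v_0,v_4] + [v_0,v_3].
As a 12×8 matrix over Z this has rank 7, with invariant factors (1,1,1,1,1,1,1).

From H_k ≅ ker(∂_k) / im(∂_{k+1}) we obtain:

  H_0: rank C_0 − rank ∂_1 = 6 − 5 = 1, and the invariant factors of ∂_1 are all 1, so H_0 ≅ Z.
  H_1: rank ker ∂_1 − rank ∂_2 = (12 − 5) − 7 = 0, and the invariant factors of ∂_2 are all 1, so H_1 ≅ 0.
  H_2: rank ker ∂_2 − rank ∂_3 = (8 − 7) − 0 = 1, and there is no ∂_3, so H_2 ≅ Z.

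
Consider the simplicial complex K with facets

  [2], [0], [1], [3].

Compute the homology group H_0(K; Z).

H_0 = Z^4.

Fix the vertex order 0 < 1 < 2 < 3 and write every simplex with vertices in increasing order. Then dim K = 0 and the simplices of K are:

  0-simplices (4): [0], [1], [2], [3]

Hence C_0 ≅ Z^4.

Computing H_k = (kernel of ∂_k) / (image of ∂_{k+1}):

  H_0: rank C_0 − rank ∂_1 = 4 − 0 = 4, and there is no ∂_1, so H_0 ≅ Z^4.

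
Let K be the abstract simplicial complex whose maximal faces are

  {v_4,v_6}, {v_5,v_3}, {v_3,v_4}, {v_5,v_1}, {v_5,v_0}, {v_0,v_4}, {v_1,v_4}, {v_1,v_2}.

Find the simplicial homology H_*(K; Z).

K has 7 vertices, 8 edges.
rank ∂_0 = 0, rank ∂_1 = 6 ⇒ b_0 = 7 − 0 − 6 = 1; all invariant factors of ∂_1 are 1 so no torsion. So H_0 ≅ Z.
rank ∂_1 = 6, rank ∂_2 = 0 ⇒ b_1 = 8 − 6 − 0 = 2. So H_1 ≅ Z^2.

H_0 ≅ Z,  H_1 ≅ Z^2.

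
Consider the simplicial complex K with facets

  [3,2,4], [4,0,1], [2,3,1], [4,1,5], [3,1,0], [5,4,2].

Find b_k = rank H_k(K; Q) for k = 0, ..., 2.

Take the total order 0 < 1 < 2 < 3 < 4 < 5 on the vertex set. Then K (dimension 2) consists of the simplices:

  0-simplices (6): [0], [1], [2], [3], [4], [5]
  1-simplices (12): [0,1], [0,3], [0,4], [1,2], [1,3], [1,4], [1,5], [2,3], [2,4], [2,5], [3,4], [4,5]
  2-simplices (6): [0,1,3], [0,1,4], [1,2,3], [1,4,5], [2,3,4], [2,4,5]

so the chain groups are C_0 ≅ Z^6, C_1 ≅ Z^12, C_2 ≅ Z^6.

Boundary ∂_1: C_1 → C_0 maps an edge to its endpoints' difference, ∂[p,q] = q − p. For instance
  ∂[2,4] = [4] − [2].
The resulting 6×12 matrix has rank 5, and its Smith normal form has invariant factors (1,1,1,1,1).

∂_2: C_2 → C_1 maps a triangle to the signed sum of its edges. For instance
  ∂[0,1,4] = [1,4] − [0,4] + [0,1],
  ∂[1,2,3] = [2,3] − [1,3] + [1,2].
This gives a 12×6 integer matrix of rank 6; reducing to Smith normal form yields diagonal entries (1,1,1,1,1,1).

From H_k ≅ ker(∂_k) / im(∂_{k+1}) we obtain:

  H_0: rank C_0 − rank ∂_1 = 6 − 5 = 1, and the invariant factors of ∂_1 are all 1, so H_0 = Z.
  H_1: rank ker ∂_1 − rank ∂_2 = (12 − 5) − 6 = 1, and the invariant factors of ∂_2 are all 1, so H_1 = Z.
  H_2: rank ker ∂_2 − rank ∂_3 = (6 − 6) − 0 = 0, and there is no ∂_3, so H_2 = 0.

(K is a triangulation of the cylinder S^1 x I.)

Hence the Betti numbers are b_0 = 1, b_1 = 1, b_2 = 0.

b_0 = 1, b_1 = 1, b_2 = 0.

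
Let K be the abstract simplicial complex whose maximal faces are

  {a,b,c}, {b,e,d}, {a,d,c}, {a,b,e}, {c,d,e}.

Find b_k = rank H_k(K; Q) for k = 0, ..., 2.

b_0 = 1, b_1 = 1, b_2 = 0.

We work with the vertex ordering a < b < c < d < e. The simplices of K, each written with vertices in increasing order, are:

  0-simplices (5): a, b, c, d, e
  1-simplices (10): ab, ac, ad, ae, bc, bd, be, cd, ce, de
  2-simplices (5): abc, abe, acd, bde, cde

giving chain groups C_0 ≅ Z^5, C_1 ≅ Z^10, C_2 ≅ Z^5.

∂_1: C_1 → C_0 is given by ∂[p,q] = [q] − [p].
This gives a 5×10 integer matrix of rank 4; reducing to Smith normal form yields diagonal entries (1,1,1,1).

∂_2: C_2 → C_1 acts by ∂[p,q,r] = [q,r] − [p,r] + [p,q]. For instance
  ∂abe = be − ae + ab,
  ∂abc = bc − ac + ab.
This gives a 10×5 integer matrix of rank 5; reducing to Smith normal form yields diagonal entries (1,1,1,1,1).

Computing H_k = (kernel of ∂_k) / (image of ∂_{k+1}):

  H_0: rank C_0 − rank ∂_1 = 5 − 4 = 1, and the invariant factors of ∂_1 are all 1, so H_0 = Z.
  H_1: rank ker ∂_1 − rank ∂_2 = (10 − 4) − 5 = 1, and the invariant factors of ∂_2 are all 1, so H_1 = Z.
  H_2: rank ker ∂_2 − rank ∂_3 = (5 − 5) − 0 = 0, and there is no ∂_3, so H_2 = 0.

As a check, the Euler characteristic is 5 − 10 + 5 = 0, which agrees with 1 − 1 + 0 = 0.
(K is a triangulation of the Möbius band.)

Hence the Betti numbers are b_0 = 1, b_1 = 1, b_2 = 0.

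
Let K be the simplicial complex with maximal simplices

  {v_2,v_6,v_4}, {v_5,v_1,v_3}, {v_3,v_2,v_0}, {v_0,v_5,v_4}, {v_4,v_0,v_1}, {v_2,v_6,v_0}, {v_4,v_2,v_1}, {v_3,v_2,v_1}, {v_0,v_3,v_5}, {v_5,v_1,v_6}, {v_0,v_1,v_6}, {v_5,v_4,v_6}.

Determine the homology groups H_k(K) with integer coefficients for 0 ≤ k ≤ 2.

Order the vertices as v_0 < v_1 < v_2 < v_3 < v_4 < v_5 < v_6. Listing each simplex with vertices in this order, K has dimension 2 with simplices:

  0-simplices (7): [v_0], [v_1], [v_2], [v_3], [v_4], [v_5], [v_6]
  1-simplices (18): (18 of them)
  2-simplices (12): (12 of them)

so the chain groups are C_0 ≅ Z^7, C_1 ≅ Z^18, C_2 ≅ Z^12.

Boundary ∂_1: C_1 → C_0 is given by ∂[p,q] = [q] − [p].
This gives a 7×18 integer matrix of rank 6; reducing to Smith normal form yields diagonal entries (1,1,1,1,1,1).

The boundary map ∂_2: C_2 → C_1 acts by ∂[p,q,r] = [q,r] − [p,r] + [p,q]. For instance
  ∂[v_2,v_4,v_6] = [v_4,v_6] − [v_2,v_6] + [v_2,v_4],
  ∂[v_0,v_3,v_5] = [v_3,v_5] − [v_0,v_5] + [v_0,v_3].
As a 18×12 matrix over Z this has rank 12, with invariant factors (1,1,1,1,1,1,1,1,1,1,1,2).

Now H_k = ker ∂_k / im ∂_{k+1}, so:

  H_0: rank C_0 − rank ∂_1 = 7 − 6 = 1, and the invariant factors of ∂_1 are all 1, so H_0 = Z.
  H_1: rank ker ∂_1 − rank ∂_2 = (18 − 6) − 12 = 0, and ∂_2 has invariant factor 2 > 1, so H_1 = Z/2.
  H_2: rank ker ∂_2 − rank ∂_3 = (12 − 12) − 0 = 0, and there is no ∂_3, so H_2 = 0.

H_0 ≅ Z,  H_1 ≅ Z/2,  H_2 = 0.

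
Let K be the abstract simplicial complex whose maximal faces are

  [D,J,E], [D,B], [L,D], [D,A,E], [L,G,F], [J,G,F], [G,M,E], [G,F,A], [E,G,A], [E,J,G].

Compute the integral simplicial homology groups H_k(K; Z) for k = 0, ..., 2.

Take the total order A < B < D < E < F < G < J < L < M on the vertex set. Then K (dimension 2) consists of the simplices:

  0-simplices (9): A, B, D, E, F, G, J, L, M
  1-simplices (17): AD, AE, AF, AG, BD, DE, DJ, DL, EG, EJ, EM, FG, FJ, FL, GJ, GL, GM
  2-simplices (8): ADE, AEG, AFG, DEJ, EGJ, EGM, FGJ, FGL

Hence C_0 ≅ Z^9, C_1 ≅ Z^17, C_2 ≅ Z^8.

∂_1: C_1 → C_0 maps an edge to its endpoints' difference, ∂[p,q] = q − p.
This gives a 9×17 integer matrix of rank 8; reducing to Smith normal form yields diagonal entries (1,1,1,1,1,1,1,1).

Boundary ∂_2: C_2 → C_1 maps a triangle to the signed sum of its edges. For instance
  ∂FGL = GL − FL + FG,
  ∂AFG = FG − AG + AF.
The 17×8 boundary matrix has rank 8 and Smith normal form diag(1,1,1,1,1,1,1,1).

Reading off H_k = ker ∂_k / im ∂_{k+1}:

  H_0: rank C_0 − rank ∂_1 = 9 − 8 = 1, and the invariant factors of ∂_1 are all 1, so H_0 ≅ Z.
  H_1: rank ker ∂_1 − rank ∂_2 = (17 − 8) − 8 = 1, and the invariant factors of ∂_2 are all 1, so H_1 ≅ Z.
  H_2: rank ker ∂_2 − rank ∂_3 = (8 − 8) − 0 = 0, and there is no ∂_3, so H_2 ≅ 0.

As a check, the Euler characteristic is 9 − 17 + 8 = 0, which agrees with 1 − 1 + 0 = 0.

H_0 ≅ Z,  H_1 ≅ Z,  H_2 = 0.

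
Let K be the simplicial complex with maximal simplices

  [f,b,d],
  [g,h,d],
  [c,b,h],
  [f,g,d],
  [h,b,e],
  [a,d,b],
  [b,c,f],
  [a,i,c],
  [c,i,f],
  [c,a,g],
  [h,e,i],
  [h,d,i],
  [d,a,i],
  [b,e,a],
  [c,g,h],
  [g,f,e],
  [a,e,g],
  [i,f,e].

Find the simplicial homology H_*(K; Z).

H_0 ≅ Z,  H_1 ≅ Z^2,  H_2 ≅ Z.

Take the total order a < b < c < d < e < f < g < h < i on the vertex set. Then K (dimension 2) consists of the simplices:

  0-simplices (9): a, b, c, d, e, f, g, h, i
  1-simplices (27): ab, ac, ad, ae, ag, ai, bc, bd, be, bf, bh, cf, cg, ch, ci, df, dg, dh, di, ef, eg, eh, ei, fg, fi, gh, hi
  2-simplices (18): abd, abe, acg, aci, adi, aeg, bcf, bch, bdf, beh, cfi, cgh, dfg, dgh, dhi, efg, efi, ehi

so the chain groups are C_0 ≅ Z^9, C_1 ≅ Z^27, C_2 ≅ Z^18.

Boundary ∂_1: C_1 → C_0 is given by ∂[p,q] = [q] − [p].
As a 9×27 matrix over Z this has rank 8, with invariant factors (1,1,1,1,1,1,1,1).

Boundary ∂_2: C_2 → C_1 sends each 2-simplex [p,q,r] to [q,r] − [p,r] + [p,q]. For instance
  ∂dhi = hi − di + dh,
  ∂dgh = gh − dh + dg.
The 27×18 boundary matrix has rank 17 and Smith normal form diag(1,1,1,1,1,1,1,1,1,1,1,1,1,1,1,1,1).

Reading off H_k = ker ∂_k / im ∂_{k+1}:

  H_0: rank C_0 − rank ∂_1 = 9 − 8 = 1, and the invariant factors of ∂_1 are all 1, so H_0 = Z.
  H_1: rank ker ∂_1 − rank ∂_2 = (27 − 8) − 17 = 2, and the invariant factors of ∂_2 are all 1, so H_1 = Z^2.
  H_2: rank ker ∂_2 − rank ∂_3 = (18 − 17) − 0 = 1, and there is no ∂_3, so H_2 = Z.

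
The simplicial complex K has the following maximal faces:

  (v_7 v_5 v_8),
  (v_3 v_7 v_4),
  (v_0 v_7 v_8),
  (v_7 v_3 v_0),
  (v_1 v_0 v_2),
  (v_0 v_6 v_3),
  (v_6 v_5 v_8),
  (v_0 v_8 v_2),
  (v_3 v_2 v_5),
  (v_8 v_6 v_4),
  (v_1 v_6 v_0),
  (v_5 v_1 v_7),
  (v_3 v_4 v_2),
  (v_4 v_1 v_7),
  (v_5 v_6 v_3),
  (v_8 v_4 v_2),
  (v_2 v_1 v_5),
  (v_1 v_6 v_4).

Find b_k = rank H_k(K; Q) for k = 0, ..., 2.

b_0 = 1, b_1 = 2, b_2 = 1.

We work with the vertex ordering v_0 < v_1 < v_2 < v_3 < v_4 < v_5 < v_6 < v_7 < v_8. The simplices of K, each written with vertices in increasing order, are:

  0-simplices (9): [v_0], [v_1], [v_2], [v_3], [v_4], [v_5], [v_6], [v_7], [v_8]
  1-simplices (27): (27 of them)
  2-simplices (18): (18 of them)

so the chain groups are C_0 ≅ Z^9, C_1 ≅ Z^27, C_2 ≅ Z^18.

∂_1: C_1 → C_0 maps an edge to its endpoints' difference, ∂[p,q] = q − p.
As a 9×27 matrix over Z this has rank 8, with invariant factors (1,1,1,1,1,1,1,1).

Boundary ∂_2: C_2 → C_1 sends each 2-simplex [p,q,r] to [q,r] − [p,r] + [p,q]. For instance
  ∂[v_0,v_2,v_8] = [v_2,v_8] − [v_0,v_8] + [v_0,v_2],
  ∂[v_1,v_4,v_7] = [v_4,v_7] − [v_1,v_7] + [v_1,v_4].
The resulting 27×18 matrix has rank 17, and its Smith normal form has invariant factors (1,1,1,1,1,1,1,1,1,1,1,1,1,1,1,1,1).

Computing H_k = (kernel of ∂_k) / (image of ∂_{k+1}):

  H_0: rank C_0 − rank ∂_1 = 9 − 8 = 1, and the invariant factors of ∂_1 are all 1, so H_0 ≅ Z.
  H_1: rank ker ∂_1 − rank ∂_2 = (27 − 8) − 17 = 2, and the invariant factors of ∂_2 are all 1, so H_1 ≅ Z^2.
  H_2: rank ker ∂_2 − rank ∂_3 = (18 − 17) − 0 = 1, and there is no ∂_3, so H_2 ≅ Z.

Hence the Betti numbers are b_0 = 1, b_1 = 2, b_2 = 1.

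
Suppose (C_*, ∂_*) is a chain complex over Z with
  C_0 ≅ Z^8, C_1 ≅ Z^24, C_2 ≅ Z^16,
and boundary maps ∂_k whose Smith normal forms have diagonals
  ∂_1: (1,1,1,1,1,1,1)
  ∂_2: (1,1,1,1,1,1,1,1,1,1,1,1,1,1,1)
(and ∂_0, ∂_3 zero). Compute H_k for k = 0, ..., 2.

H_0: b_0 = 8 − 0 − 7 = 1; torsion from ∂_1 factors > 1: none. So H_0 ≅ Z.
H_1: b_1 = 24 − 7 − 15 = 2; torsion from ∂_2 factors > 1: none. So H_1 ≅ Z^2.
H_2: b_2 = 16 − 15 − 0 = 1; torsion from ∂_3 factors > 1: none. So H_2 ≅ Z.

H_0 ≅ Z,  H_1 ≅ Z^2,  H_2 ≅ Z.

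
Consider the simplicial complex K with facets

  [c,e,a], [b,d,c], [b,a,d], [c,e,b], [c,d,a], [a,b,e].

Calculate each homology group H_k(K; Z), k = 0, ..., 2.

Order the vertices as a < b < c < d < e. Listing each simplex with vertices in this order, K has dimension 2 with simplices:

  0-simplices (5): a, b, c, d, e
  1-simplices (9): ab, ac, ad, ae, bc, bd, be, cd, ce
  2-simplices (6): abd, abe, acd, ace, bcd, bce

Hence C_0 ≅ Z^5, C_1 ≅ Z^9, C_2 ≅ Z^6.

The boundary map ∂_1: C_1 → C_0 maps an edge to its endpoints' difference, ∂[p,q] = q − p.
The 5×9 boundary matrix has rank 4 and Smith normal form diag(1,1,1,1).

The boundary map ∂_2: C_2 → C_1 sends each 2-simplex [p,q,r] to [q,r] − [p,r] + [p,q]. For instance
  ∂ace = ce − ae + ac,
  ∂abe = be − ae + ab.
The 9×6 boundary matrix has rank 5 and Smith normal form diag(1,1,1,1,1).

Computing H_k = (kernel of ∂_k) / (image of ∂_{k+1}):

  H_0: rank C_0 − rank ∂_1 = 5 − 4 = 1, and the invariant factors of ∂_1 are all 1, so H_0 ≅ Z.
  H_1: rank ker ∂_1 − rank ∂_2 = (9 − 4) − 5 = 0, and the invariant factors of ∂_2 are all 1, so H_1 ≅ 0.
  H_2: rank ker ∂_2 − rank ∂_3 = (6 − 5) − 0 = 1, and there is no ∂_3, so H_2 ≅ Z.

(K is a triangulation of the 2-sphere S^2.)

H_0 = Z,  H_1 = 0,  H_2 = Z.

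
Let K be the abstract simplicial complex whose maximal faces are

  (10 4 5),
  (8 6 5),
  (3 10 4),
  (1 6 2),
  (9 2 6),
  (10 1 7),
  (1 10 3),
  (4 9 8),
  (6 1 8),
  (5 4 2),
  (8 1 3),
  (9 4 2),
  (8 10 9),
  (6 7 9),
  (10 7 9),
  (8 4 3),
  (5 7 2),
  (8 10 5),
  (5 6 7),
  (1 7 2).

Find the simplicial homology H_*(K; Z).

Fix the vertex order 1 < 2 < 3 < 4 < 5 < 6 < 7 < 8 < 9 < 10 and write every simplex with vertices in increasing order. Then dim K = 2 and the simplices of K are:

  0-simplices (10): [1], [2], [3], [4], [5], [6], [7], [8], [9], [10]
  1-simplices (30): (30 of them)
  2-simplices (20): (20 of them)

Hence C_0 ≅ Z^10, C_1 ≅ Z^30, C_2 ≅ Z^20.

Boundary ∂_1: C_1 → C_0 maps an edge to its endpoints' difference, ∂[p,q] = q − p. For instance
  ∂[3,4] = [4] − [3].
As a 10×30 matrix over Z this has rank 9, with invariant factors (1,1,1,1,1,1,1,1,1).

The boundary map ∂_2: C_2 → C_1 maps a triangle to the signed sum of its edges. For instance
  ∂[1,3,10] = [3,10] − [1,10] + [1,3],
  ∂[7,9,10] = [9,10] − [7,10] + [7,9].
This gives a 30×20 integer matrix of rank 20; reducing to Smith normal form yields diagonal entries (1,1,1,1,1,1,1,1,1,1,1,1,1,1,1,1,1,1,1,2).

Now H_k = ker ∂_k / im ∂_{k+1}, so:

  H_0: rank C_0 − rank ∂_1 = 10 − 9 = 1, and the invariant factors of ∂_1 are all 1, so H_0 = Z.
  H_1: rank ker ∂_1 − rank ∂_2 = (30 − 9) − 20 = 1, and ∂_2 has invariant factor 2 > 1, so H_1 = Z × Z/2.
  H_2: rank ker ∂_2 − rank ∂_3 = (20 − 20) − 0 = 0, and there is no ∂_3, so H_2 = 0.

(K is a triangulation of the Klein bottle.)

H_0 = Z,  H_1 = Z × Z/2,  H_2 = 0.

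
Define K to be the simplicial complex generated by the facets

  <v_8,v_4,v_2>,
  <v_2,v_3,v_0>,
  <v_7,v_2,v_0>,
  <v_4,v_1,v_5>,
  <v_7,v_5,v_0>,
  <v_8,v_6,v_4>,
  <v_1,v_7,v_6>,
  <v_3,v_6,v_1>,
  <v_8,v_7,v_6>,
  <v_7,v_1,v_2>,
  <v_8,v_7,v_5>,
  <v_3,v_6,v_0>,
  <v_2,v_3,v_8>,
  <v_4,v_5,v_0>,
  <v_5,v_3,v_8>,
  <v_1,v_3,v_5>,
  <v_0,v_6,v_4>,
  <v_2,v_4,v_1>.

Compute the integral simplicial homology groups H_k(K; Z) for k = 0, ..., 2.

We work with the vertex ordering v_0 < v_1 < v_2 < v_3 < v_4 < v_5 < v_6 < v_7 < v_8. The simplices of K, each written with vertices in increasing order, are:

  0-simplices (9): [v_0], [v_1], [v_2], [v_3], [v_4], [v_5], [v_6], [v_7], [v_8]
  1-simplices (27): (27 of them)
  2-simplices (18): (18 of them)

so the chain groups are C_0 ≅ Z^9, C_1 ≅ Z^27, C_2 ≅ Z^18.

Boundary ∂_1: C_1 → C_0 sends each edge [p,q] (with p < q) to q − p.
As a 9×27 matrix over Z this has rank 8, with invariant factors (1,1,1,1,1,1,1,1).

∂_2: C_2 → C_1 sends each 2-simplex [p,q,r] to [q,r] − [p,r] + [p,q]. For instance
  ∂[v_2,v_4,v_8] = [v_4,v_8] − [v_2,v_8] + [v_2,v_4],
  ∂[v_0,v_5,v_7] = [v_5,v_7] − [v_0,v_7] + [v_0,v_5].
The 27×18 boundary matrix has rank 17 and Smith normal form diag(1,1,1,1,1,1,1,1,1,1,1,1,1,1,1,1,1).

From H_k ≅ ker(∂_k) / im(∂_{k+1}) we obtain:

  H_0: rank C_0 − rank ∂_1 = 9 − 8 = 1, and the invariant factors of ∂_1 are all 1, so H_0 ≅ Z.
  H_1: rank ker ∂_1 − rank ∂_2 = (27 − 8) − 17 = 2, and the invariant factors of ∂_2 are all 1, so H_1 ≅ Z^2.
  H_2: rank ker ∂_2 − rank ∂_3 = (18 − 17) − 0 = 1, and there is no ∂_3, so H_2 ≅ Z.

H_0 = Z,  H_1 = Z^2,  H_2 = Z.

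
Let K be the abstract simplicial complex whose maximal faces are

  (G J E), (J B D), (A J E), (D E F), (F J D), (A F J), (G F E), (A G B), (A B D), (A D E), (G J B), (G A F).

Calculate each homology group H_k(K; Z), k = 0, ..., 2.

We work with the vertex ordering A < B < D < E < F < G < J. The simplices of K, each written with vertices in increasing order, are:

  0-simplices (7): A, B, D, E, F, G, J
  1-simplices (18): AB, AD, AE, AF, AG, AJ, BD, BG, BJ, DE, DF, DJ, EF, EG, EJ, FG, FJ, GJ
  2-simplices (12): ABD, ABG, ADE, AEJ, AFG, AFJ, BDJ, BGJ, DEF, DFJ, EFG, EGJ

giving chain groups C_0 ≅ Z^7, C_1 ≅ Z^18, C_2 ≅ Z^12.

The boundary map ∂_1: C_1 → C_0 sends each edge [p,q] (with p < q) to q − p.
The resulting 7×18 matrix has rank 6, and its Smith normal form has invariant factors (1,1,1,1,1,1).

The boundary map ∂_2: C_2 → C_1 maps a triangle to the signed sum of its edges. For instance
  ∂ABD = BD − AD + AB,
  ∂ABG = BG − AG + AB.
This gives a 18×12 integer matrix of rank 12; reducing to Smith normal form yields diagonal entries (1,1,1,1,1,1,1,1,1,1,1,2).

Reading off H_k = ker ∂_k / im ∂_{k+1}:

  H_0: rank C_0 − rank ∂_1 = 7 − 6 = 1, and the invariant factors of ∂_1 are all 1, so H_0 ≅ Z.
  H_1: rank ker ∂_1 − rank ∂_2 = (18 − 6) − 12 = 0, and ∂_2 has invariant factor 2 > 1, so H_1 ≅ Z/2.
  H_2: rank ker ∂_2 − rank ∂_3 = (12 − 12) − 0 = 0, and there is no ∂_3, so H_2 ≅ 0.

H_0 = Z,  H_1 = Z/2,  H_2 = 0.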